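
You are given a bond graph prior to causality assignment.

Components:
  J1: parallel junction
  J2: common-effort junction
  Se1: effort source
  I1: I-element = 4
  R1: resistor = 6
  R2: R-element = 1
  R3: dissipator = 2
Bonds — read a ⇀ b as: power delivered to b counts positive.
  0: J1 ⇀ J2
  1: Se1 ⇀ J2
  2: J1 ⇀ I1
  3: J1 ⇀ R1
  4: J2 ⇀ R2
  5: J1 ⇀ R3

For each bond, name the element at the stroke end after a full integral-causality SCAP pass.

b0 →J1
b1 →J2
b2 →I1
b3 →R1
b4 →R2
b5 →R3

bond 1 stroke→J2  (Se1 (Se) sets effort on bond)
bond 0 stroke→J1  (0-jn J2 has e-setter on 1)
bond 4 stroke→R2  (J2: bond 1 brought effort, rest push out)
bond 2 stroke→I1  (common-e at J1 fixed by 0)
bond 3 stroke→R1  (common-e at J1 fixed by 0)
bond 5 stroke→R3  (J1 effort already set via bond 0)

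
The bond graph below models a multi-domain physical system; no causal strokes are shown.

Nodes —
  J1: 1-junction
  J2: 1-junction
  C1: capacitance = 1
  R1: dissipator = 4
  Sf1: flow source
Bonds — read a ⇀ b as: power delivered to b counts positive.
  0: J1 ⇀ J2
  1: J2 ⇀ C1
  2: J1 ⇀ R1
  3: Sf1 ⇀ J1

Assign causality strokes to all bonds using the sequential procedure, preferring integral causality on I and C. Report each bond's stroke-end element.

β3 stroke at Sf1  (Sf1 (Sf) sets flow on bond)
β0 stroke at J1  (common-f at J1 fixed by 3)
β2 stroke at J1  (common-f at J1 fixed by 3)
β1 stroke at J2  (J2: bond 0 brought flow, rest push out)

#0 stroke→J1
#1 stroke→J2
#2 stroke→J1
#3 stroke→Sf1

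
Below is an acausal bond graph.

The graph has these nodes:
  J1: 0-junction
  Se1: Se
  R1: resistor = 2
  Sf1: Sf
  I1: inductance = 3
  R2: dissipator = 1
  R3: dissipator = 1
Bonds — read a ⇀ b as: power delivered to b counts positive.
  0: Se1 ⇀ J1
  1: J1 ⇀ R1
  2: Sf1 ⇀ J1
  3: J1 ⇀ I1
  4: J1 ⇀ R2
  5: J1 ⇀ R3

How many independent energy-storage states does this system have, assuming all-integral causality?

1  (I1 all integral)

bond 0 stroke at J1  (Se1 fixes effort; stroke away)
bond 2 stroke at Sf1  (Sf1 (Sf) sets flow on bond)
bond 1 stroke at R1  (J1: bond 0 brought effort, rest push out)
bond 3 stroke at I1  (J1: bond 0 brought effort, rest push out)
bond 4 stroke at R2  (J1 effort already set via bond 0)
bond 5 stroke at R3  (J1: bond 0 brought effort, rest push out)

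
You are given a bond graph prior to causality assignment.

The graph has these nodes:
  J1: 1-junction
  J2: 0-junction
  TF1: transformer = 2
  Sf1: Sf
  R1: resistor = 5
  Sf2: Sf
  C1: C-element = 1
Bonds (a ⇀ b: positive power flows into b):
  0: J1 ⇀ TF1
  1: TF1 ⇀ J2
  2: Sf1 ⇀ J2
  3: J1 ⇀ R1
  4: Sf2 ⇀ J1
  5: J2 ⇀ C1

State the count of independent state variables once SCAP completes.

bond 2 →Sf1  (source Sf1 imposes f)
bond 4 →Sf2  (source Sf2 imposes f)
bond 0 →J1  (J1: bond 4 brought flow, rest push out)
bond 3 →J1  (1-jn J1 has f-setter on 4)
bond 1 →TF1  (through TF1, causality passes straight; one stroke at TF1)
bond 5 →J2  (J2: last free bond brings effort in)

1  (C1 all integral)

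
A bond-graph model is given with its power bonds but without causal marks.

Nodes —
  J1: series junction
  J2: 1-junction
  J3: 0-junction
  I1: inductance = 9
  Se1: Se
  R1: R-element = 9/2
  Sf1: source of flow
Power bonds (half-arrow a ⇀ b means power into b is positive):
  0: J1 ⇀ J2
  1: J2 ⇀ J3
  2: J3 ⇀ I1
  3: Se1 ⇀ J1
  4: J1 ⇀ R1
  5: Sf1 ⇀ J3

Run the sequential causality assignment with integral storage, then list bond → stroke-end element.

b0 stroke→J2
b1 stroke→J3
b2 stroke→I1
b3 stroke→J1
b4 stroke→J1
b5 stroke→Sf1

#3 →J1  (Se1 (Se) sets effort on bond)
#5 →Sf1  (source Sf1 imposes f)
#2 →I1  (I1: I, integral causality)
#1 →J3  (only one effort-in slot at J3)
#0 →J2  (J2: bond 1 brought flow, rest push out)
#4 →J1  (common-f at J1 fixed by 0)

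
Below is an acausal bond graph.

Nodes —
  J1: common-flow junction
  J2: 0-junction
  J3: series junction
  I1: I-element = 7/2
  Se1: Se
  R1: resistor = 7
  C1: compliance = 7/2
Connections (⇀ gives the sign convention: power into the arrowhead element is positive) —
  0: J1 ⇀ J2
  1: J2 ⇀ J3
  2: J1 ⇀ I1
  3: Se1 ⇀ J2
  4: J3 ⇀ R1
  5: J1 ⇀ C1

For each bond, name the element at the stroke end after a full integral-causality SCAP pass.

β0 stroke at J1
β1 stroke at J3
β2 stroke at I1
β3 stroke at J2
β4 stroke at R1
β5 stroke at J1

bond 3 stroke→J2  (Se1: effort source, stroke at far end)
bond 0 stroke→J1  (common-e at J2 fixed by 3)
bond 1 stroke→J3  (0-jn J2 has e-setter on 3)
bond 4 stroke→R1  (J3: last free bond brings flow in)
bond 2 stroke→I1  (I1 outputs flow p/I1)
bond 5 stroke→J1  (1-jn J1 has f-setter on 2)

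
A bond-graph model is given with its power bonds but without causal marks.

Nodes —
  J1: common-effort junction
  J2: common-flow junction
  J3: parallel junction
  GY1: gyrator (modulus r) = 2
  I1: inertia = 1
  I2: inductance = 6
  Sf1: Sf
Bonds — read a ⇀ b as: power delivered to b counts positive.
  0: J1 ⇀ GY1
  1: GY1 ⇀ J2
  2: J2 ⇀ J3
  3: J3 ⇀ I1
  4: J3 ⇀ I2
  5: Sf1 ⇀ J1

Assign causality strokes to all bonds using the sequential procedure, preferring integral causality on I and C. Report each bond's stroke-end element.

#5 stroke→Sf1  (source Sf1 imposes f)
#0 stroke→J1  (J1: last free bond brings effort in)
#1 stroke→J2  (GY1 both-in/both-out from 0)
#2 stroke→J3  (J2 needs exactly one f-in)
#3 stroke→I1  (J3 effort already set via bond 2)
#4 stroke→I2  (0-jn J3 has e-setter on 2)

bond 0 |J1
bond 1 |J2
bond 2 |J3
bond 3 |I1
bond 4 |I2
bond 5 |Sf1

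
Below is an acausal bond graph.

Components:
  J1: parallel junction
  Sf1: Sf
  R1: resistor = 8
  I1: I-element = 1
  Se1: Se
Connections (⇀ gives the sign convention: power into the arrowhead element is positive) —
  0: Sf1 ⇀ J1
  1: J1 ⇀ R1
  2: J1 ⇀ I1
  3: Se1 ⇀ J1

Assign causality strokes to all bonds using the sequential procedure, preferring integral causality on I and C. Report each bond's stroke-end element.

β0 |Sf1
β1 |R1
β2 |I1
β3 |J1

#0 stroke→Sf1  (Sf1 fixes flow; stroke at Sf1)
#3 stroke→J1  (Se1: effort source, stroke at far end)
#1 stroke→R1  (common-e at J1 fixed by 3)
#2 stroke→I1  (0-jn J1 has e-setter on 3)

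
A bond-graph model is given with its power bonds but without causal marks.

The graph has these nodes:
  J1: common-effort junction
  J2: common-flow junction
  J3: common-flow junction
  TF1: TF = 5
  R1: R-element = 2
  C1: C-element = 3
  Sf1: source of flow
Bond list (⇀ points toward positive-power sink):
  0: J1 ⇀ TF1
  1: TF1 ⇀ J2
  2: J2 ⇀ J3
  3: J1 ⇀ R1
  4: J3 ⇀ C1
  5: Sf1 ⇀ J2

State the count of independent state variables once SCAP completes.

bond 5 →Sf1  (Sf1: flow source, stroke at near end)
bond 1 →J2  (common-f at J2 fixed by 5)
bond 2 →J2  (J2: bond 5 brought flow, rest push out)
bond 4 →J3  (1-jn J3 has f-setter on 2)
bond 0 →TF1  (through TF1, causality passes straight; one stroke at TF1)
bond 3 →J1  (only one effort-in slot at J1)

1  (C1 all integral)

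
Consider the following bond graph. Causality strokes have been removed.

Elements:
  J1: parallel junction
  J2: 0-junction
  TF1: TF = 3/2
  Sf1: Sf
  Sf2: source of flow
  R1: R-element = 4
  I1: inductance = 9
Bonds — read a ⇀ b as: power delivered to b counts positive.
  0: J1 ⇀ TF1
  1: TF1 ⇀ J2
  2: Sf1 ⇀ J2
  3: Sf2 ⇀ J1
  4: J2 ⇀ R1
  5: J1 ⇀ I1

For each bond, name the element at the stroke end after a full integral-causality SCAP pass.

β0 stroke→J1
β1 stroke→TF1
β2 stroke→Sf1
β3 stroke→Sf2
β4 stroke→J2
β5 stroke→I1

#2 →Sf1  (source Sf1 imposes f)
#3 →Sf2  (Sf2 (Sf) sets flow on bond)
#5 →I1  (I1 outputs flow p/I1)
#0 →J1  (J1: last free bond brings effort in)
#1 →TF1  (TF1: transformer flips bond 0)
#4 →J2  (only one effort-in slot at J2)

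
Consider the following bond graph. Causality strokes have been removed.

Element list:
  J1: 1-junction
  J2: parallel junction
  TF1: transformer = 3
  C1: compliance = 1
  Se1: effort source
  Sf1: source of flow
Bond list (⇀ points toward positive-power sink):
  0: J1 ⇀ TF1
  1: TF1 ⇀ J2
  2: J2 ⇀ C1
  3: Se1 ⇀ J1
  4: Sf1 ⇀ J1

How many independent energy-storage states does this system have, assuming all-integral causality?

1  (C1 all integral)

bond 3 stroke at J1  (Se1 fixes effort; stroke away)
bond 4 stroke at Sf1  (source Sf1 imposes f)
bond 0 stroke at J1  (J1 flow already set via bond 4)
bond 1 stroke at TF1  (TF TF1: opposite of bond 0)
bond 2 stroke at J2  (J2 needs exactly one e-in)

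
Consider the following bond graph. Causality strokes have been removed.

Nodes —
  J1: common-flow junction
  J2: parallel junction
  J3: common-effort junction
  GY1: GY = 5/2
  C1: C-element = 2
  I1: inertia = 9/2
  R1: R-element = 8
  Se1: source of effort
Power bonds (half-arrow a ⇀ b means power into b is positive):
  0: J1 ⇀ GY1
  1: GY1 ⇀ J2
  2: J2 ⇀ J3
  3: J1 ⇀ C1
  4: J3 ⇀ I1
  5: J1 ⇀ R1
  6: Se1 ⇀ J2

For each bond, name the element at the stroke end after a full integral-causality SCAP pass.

β6 |J2  (source Se1 imposes e)
β1 |GY1  (common-e at J2 fixed by 6)
β2 |J3  (common-e at J2 fixed by 6)
β4 |I1  (J3: bond 2 brought effort, rest push out)
β0 |GY1  (GY1 both-in/both-out from 1)
β3 |J1  (1-jn J1 has f-setter on 0)
β5 |J1  (J1 flow already set via bond 0)

#0 |GY1
#1 |GY1
#2 |J3
#3 |J1
#4 |I1
#5 |J1
#6 |J2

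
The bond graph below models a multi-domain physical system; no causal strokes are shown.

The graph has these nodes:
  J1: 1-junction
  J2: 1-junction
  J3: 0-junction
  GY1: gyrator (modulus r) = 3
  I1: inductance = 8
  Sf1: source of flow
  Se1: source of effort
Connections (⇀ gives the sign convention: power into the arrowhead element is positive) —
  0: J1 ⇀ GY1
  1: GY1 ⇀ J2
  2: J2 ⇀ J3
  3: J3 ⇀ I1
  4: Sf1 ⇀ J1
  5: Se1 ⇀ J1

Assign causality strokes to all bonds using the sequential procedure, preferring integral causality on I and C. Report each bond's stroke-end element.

#0 stroke at J1
#1 stroke at J2
#2 stroke at J3
#3 stroke at I1
#4 stroke at Sf1
#5 stroke at J1

β4 stroke at Sf1  (source Sf1 imposes f)
β5 stroke at J1  (Se1 (Se) sets effort on bond)
β0 stroke at J1  (common-f at J1 fixed by 4)
β1 stroke at J2  (GY1: gyrator matches bond 0)
β2 stroke at J3  (closing 1-jn rule on J2)
β3 stroke at I1  (J3 effort already set via bond 2)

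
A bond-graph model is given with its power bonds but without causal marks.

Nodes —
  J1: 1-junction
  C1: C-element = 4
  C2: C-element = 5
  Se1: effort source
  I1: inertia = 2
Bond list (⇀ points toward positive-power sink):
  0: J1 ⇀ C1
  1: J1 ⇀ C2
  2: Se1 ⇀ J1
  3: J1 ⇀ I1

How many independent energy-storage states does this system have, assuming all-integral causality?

3  (C1, C2, I1 all integral)

bond 2 stroke→J1  (Se1: effort source, stroke at far end)
bond 0 stroke→J1  (C1 integral (e out))
bond 1 stroke→J1  (C2 integral (e out))
bond 3 stroke→I1  (only one flow-in slot at J1)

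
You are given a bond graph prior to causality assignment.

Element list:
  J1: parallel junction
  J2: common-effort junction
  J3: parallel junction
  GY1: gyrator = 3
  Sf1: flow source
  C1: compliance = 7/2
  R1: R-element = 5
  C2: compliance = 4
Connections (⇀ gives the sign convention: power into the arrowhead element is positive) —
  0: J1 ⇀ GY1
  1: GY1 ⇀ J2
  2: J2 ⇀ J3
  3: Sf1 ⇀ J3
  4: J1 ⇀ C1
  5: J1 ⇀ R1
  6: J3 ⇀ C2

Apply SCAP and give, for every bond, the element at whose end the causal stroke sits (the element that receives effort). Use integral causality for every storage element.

β0 →GY1
β1 →GY1
β2 →J2
β3 →Sf1
β4 →J1
β5 →R1
β6 →J3

β3 stroke→Sf1  (source Sf1 imposes f)
β4 stroke→J1  (C1: C, integral causality)
β0 stroke→GY1  (J1: bond 4 brought effort, rest push out)
β5 stroke→R1  (common-e at J1 fixed by 4)
β1 stroke→GY1  (through GY1, causality inverts; strokes same side of GY1)
β2 stroke→J2  (only one effort-in slot at J2)
β6 stroke→J3  (J3 needs exactly one e-in)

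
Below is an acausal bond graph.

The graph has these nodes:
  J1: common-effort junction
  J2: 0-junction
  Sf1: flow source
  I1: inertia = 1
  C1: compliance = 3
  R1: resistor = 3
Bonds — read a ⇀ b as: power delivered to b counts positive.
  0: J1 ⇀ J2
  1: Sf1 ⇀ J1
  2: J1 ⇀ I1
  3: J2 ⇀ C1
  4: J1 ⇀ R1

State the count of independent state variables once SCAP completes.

#1 →Sf1  (Sf1 (Sf) sets flow on bond)
#2 →I1  (prefer integral on I1)
#3 →J2  (C1 integral (e out))
#0 →J1  (J2 effort already set via bond 3)
#4 →R1  (J1: bond 0 brought effort, rest push out)

2  (C1, I1 all integral)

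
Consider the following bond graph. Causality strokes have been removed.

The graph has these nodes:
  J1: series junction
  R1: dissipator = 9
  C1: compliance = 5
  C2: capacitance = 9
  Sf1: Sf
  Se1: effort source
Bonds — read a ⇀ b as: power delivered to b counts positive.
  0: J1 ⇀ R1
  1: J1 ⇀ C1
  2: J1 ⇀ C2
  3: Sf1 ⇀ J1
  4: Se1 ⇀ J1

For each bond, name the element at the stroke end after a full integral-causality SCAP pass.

b3 |Sf1  (Sf1 fixes flow; stroke at Sf1)
b4 |J1  (Se1 (Se) sets effort on bond)
b0 |J1  (common-f at J1 fixed by 3)
b1 |J1  (J1 flow already set via bond 3)
b2 |J1  (J1 flow already set via bond 3)

β0 stroke at J1
β1 stroke at J1
β2 stroke at J1
β3 stroke at Sf1
β4 stroke at J1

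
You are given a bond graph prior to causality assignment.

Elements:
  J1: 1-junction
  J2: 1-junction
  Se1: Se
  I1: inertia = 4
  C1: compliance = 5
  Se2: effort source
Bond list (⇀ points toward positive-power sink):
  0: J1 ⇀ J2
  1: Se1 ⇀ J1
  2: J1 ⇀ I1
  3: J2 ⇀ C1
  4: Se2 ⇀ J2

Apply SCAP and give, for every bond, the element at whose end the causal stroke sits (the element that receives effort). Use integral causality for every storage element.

β0 →J1
β1 →J1
β2 →I1
β3 →J2
β4 →J2

bond 1 |J1  (Se1 (Se) sets effort on bond)
bond 4 |J2  (source Se2 imposes e)
bond 2 |I1  (I1 outputs flow p/I1)
bond 0 |J1  (1-jn J1 has f-setter on 2)
bond 3 |J2  (J2: bond 0 brought flow, rest push out)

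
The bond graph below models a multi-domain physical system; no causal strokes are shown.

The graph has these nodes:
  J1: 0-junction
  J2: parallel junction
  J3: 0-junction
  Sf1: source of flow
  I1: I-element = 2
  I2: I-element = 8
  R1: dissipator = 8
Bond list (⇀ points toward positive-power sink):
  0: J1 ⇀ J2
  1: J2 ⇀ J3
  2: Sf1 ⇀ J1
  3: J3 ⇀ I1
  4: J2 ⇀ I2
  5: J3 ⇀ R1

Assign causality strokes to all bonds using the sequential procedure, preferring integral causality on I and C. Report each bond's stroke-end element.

β0 |J1
β1 |J2
β2 |Sf1
β3 |I1
β4 |I2
β5 |J3

b2 |Sf1  (Sf1 (Sf) sets flow on bond)
b0 |J1  (only one effort-in slot at J1)
b3 |I1  (I1 outputs flow p/I1)
b4 |I2  (I2: I, integral causality)
b1 |J2  (J2 needs exactly one e-in)
b5 |J3  (J3 needs exactly one e-in)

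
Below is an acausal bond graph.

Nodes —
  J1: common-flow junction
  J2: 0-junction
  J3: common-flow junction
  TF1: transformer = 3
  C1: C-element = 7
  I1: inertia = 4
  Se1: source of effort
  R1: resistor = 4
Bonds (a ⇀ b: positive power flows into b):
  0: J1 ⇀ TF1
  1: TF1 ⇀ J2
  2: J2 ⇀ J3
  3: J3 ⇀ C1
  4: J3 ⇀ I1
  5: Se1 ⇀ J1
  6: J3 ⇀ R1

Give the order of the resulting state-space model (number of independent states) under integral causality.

2  (C1, I1 all integral)

#5 stroke at J1  (source Se1 imposes e)
#0 stroke at TF1  (J1 needs exactly one f-in)
#1 stroke at J2  (TF TF1: opposite of bond 0)
#2 stroke at J3  (J2 effort already set via bond 1)
#3 stroke at J3  (C1 integral (e out))
#4 stroke at I1  (I1: I, integral causality)
#6 stroke at J3  (J3: bond 4 brought flow, rest push out)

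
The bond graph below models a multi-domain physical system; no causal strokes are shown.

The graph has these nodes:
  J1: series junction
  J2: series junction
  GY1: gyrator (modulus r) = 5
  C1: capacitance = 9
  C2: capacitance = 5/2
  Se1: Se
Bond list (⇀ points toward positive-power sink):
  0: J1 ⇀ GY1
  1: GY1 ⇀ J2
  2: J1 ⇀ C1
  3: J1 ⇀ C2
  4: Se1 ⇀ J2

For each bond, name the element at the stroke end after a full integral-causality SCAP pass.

bond 0 stroke→GY1
bond 1 stroke→GY1
bond 2 stroke→J1
bond 3 stroke→J1
bond 4 stroke→J2

β4 stroke→J2  (Se1: effort source, stroke at far end)
β1 stroke→GY1  (J2 needs exactly one f-in)
β0 stroke→GY1  (GY1 both-in/both-out from 1)
β2 stroke→J1  (J1: bond 0 brought flow, rest push out)
β3 stroke→J1  (common-f at J1 fixed by 0)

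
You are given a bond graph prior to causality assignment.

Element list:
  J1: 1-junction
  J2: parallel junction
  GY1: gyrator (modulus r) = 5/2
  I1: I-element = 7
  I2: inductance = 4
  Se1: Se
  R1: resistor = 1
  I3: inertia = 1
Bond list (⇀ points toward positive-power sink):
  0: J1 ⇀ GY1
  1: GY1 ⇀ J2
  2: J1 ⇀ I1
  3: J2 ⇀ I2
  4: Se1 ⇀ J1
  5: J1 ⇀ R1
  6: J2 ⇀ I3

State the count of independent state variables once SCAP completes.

β4 →J1  (Se1 fixes effort; stroke away)
β2 →I1  (I1: I, integral causality)
β0 →J1  (1-jn J1 has f-setter on 2)
β5 →J1  (J1: bond 2 brought flow, rest push out)
β1 →J2  (GY GY1: same side as bond 0)
β3 →I2  (J2 effort already set via bond 1)
β6 →I3  (0-jn J2 has e-setter on 1)

3  (I1, I2, I3 all integral)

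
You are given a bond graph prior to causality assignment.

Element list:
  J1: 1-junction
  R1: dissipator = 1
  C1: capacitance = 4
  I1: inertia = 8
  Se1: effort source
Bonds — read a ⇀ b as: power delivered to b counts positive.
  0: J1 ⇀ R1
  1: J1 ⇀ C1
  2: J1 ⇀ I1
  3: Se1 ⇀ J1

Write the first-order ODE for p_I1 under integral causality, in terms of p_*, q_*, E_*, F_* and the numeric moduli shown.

dp_I1/dt = E_Se1 - p_I1/8 - q_C1/4

bond 3 stroke→J1  (source Se1 imposes e)
bond 1 stroke→J1  (C1 outputs effort q/C1)
bond 2 stroke→I1  (I1 outputs flow p/I1)
bond 0 stroke→J1  (common-f at J1 fixed by 2)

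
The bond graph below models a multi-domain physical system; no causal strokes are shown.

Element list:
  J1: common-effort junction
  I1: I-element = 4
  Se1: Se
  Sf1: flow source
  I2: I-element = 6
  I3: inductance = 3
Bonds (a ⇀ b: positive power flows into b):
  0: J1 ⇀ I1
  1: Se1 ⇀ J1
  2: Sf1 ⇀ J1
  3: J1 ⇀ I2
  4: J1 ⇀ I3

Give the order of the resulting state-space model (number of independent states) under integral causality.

b1 stroke→J1  (Se1 fixes effort; stroke away)
b2 stroke→Sf1  (Sf1 fixes flow; stroke at Sf1)
b0 stroke→I1  (common-e at J1 fixed by 1)
b3 stroke→I2  (0-jn J1 has e-setter on 1)
b4 stroke→I3  (0-jn J1 has e-setter on 1)

3  (I1, I2, I3 all integral)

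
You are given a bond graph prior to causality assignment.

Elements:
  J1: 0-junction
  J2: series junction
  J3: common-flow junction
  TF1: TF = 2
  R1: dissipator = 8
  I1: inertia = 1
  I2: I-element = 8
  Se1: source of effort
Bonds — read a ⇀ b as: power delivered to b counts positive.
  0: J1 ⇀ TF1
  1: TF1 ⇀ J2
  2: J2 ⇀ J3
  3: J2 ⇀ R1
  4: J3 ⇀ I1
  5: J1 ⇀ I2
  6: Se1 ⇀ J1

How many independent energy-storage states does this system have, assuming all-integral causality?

2  (I1, I2 all integral)

β6 |J1  (Se1 fixes effort; stroke away)
β0 |TF1  (common-e at J1 fixed by 6)
β5 |I2  (0-jn J1 has e-setter on 6)
β1 |J2  (TF1: transformer flips bond 0)
β4 |I1  (I1 outputs flow p/I1)
β2 |J3  (J3 flow already set via bond 4)
β3 |J2  (J2 flow already set via bond 2)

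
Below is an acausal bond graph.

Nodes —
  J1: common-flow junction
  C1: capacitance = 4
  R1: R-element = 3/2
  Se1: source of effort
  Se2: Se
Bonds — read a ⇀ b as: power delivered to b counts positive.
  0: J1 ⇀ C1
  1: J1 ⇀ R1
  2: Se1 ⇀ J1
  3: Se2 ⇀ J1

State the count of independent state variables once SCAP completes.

b2 stroke at J1  (Se1 fixes effort; stroke away)
b3 stroke at J1  (source Se2 imposes e)
b0 stroke at J1  (C1 integral (e out))
b1 stroke at R1  (J1 needs exactly one f-in)

1  (C1 all integral)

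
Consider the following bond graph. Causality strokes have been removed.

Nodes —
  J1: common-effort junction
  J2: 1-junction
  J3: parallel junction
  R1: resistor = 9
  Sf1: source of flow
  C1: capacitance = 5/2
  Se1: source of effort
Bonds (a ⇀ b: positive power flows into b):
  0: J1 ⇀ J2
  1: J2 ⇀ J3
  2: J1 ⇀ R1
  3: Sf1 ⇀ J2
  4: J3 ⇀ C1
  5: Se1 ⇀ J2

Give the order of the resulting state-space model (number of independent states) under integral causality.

1  (C1 all integral)

β3 →Sf1  (source Sf1 imposes f)
β5 →J2  (source Se1 imposes e)
β0 →J2  (J2: bond 3 brought flow, rest push out)
β1 →J2  (J2 flow already set via bond 3)
β4 →J3  (J3: last free bond brings effort in)
β2 →J1  (J1: last free bond brings effort in)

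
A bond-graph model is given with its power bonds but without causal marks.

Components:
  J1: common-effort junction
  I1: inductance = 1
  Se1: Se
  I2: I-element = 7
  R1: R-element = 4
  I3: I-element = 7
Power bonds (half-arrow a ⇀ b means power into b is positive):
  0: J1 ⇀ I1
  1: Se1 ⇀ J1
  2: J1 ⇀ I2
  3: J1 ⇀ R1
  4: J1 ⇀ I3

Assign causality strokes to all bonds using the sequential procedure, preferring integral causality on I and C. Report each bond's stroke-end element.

β0 |I1
β1 |J1
β2 |I2
β3 |R1
β4 |I3

bond 1 stroke→J1  (Se1 fixes effort; stroke away)
bond 0 stroke→I1  (0-jn J1 has e-setter on 1)
bond 2 stroke→I2  (0-jn J1 has e-setter on 1)
bond 3 stroke→R1  (J1 effort already set via bond 1)
bond 4 stroke→I3  (common-e at J1 fixed by 1)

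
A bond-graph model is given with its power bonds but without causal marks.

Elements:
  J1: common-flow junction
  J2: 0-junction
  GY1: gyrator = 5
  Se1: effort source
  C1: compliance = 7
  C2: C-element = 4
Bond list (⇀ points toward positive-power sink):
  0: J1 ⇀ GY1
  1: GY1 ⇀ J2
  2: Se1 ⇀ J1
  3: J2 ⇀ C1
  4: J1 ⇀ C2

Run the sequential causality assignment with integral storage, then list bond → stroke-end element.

b2 →J1  (Se1: effort source, stroke at far end)
b3 →J2  (C1 outputs effort q/C1)
b1 →GY1  (J2: bond 3 brought effort, rest push out)
b0 →GY1  (through GY1, causality inverts; strokes same side of GY1)
b4 →J1  (J1: bond 0 brought flow, rest push out)

bond 0 stroke at GY1
bond 1 stroke at GY1
bond 2 stroke at J1
bond 3 stroke at J2
bond 4 stroke at J1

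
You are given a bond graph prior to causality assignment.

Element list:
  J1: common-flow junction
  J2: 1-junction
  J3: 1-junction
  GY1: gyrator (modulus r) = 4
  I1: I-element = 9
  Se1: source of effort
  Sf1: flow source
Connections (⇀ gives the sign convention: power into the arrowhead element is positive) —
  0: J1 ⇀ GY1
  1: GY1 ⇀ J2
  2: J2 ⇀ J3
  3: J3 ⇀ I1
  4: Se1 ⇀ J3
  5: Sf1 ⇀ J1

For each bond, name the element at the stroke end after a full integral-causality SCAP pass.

bond 4 |J3  (Se1: effort source, stroke at far end)
bond 5 |Sf1  (Sf1 (Sf) sets flow on bond)
bond 0 |J1  (1-jn J1 has f-setter on 5)
bond 1 |J2  (through GY1, causality inverts; strokes same side of GY1)
bond 2 |J3  (J2: last free bond brings flow in)
bond 3 |I1  (J3 needs exactly one f-in)

bond 0 →J1
bond 1 →J2
bond 2 →J3
bond 3 →I1
bond 4 →J3
bond 5 →Sf1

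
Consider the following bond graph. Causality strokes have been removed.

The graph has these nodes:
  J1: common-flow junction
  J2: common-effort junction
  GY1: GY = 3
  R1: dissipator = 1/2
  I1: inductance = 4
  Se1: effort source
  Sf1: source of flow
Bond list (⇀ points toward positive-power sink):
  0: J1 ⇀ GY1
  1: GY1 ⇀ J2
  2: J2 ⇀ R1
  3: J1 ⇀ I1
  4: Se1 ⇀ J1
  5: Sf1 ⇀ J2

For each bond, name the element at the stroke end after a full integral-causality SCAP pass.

#0 stroke→J1
#1 stroke→J2
#2 stroke→R1
#3 stroke→I1
#4 stroke→J1
#5 stroke→Sf1

bond 4 →J1  (Se1 (Se) sets effort on bond)
bond 5 →Sf1  (Sf1: flow source, stroke at near end)
bond 3 →I1  (I1: I, integral causality)
bond 0 →J1  (common-f at J1 fixed by 3)
bond 1 →J2  (through GY1, causality inverts; strokes same side of GY1)
bond 2 →R1  (J2 effort already set via bond 1)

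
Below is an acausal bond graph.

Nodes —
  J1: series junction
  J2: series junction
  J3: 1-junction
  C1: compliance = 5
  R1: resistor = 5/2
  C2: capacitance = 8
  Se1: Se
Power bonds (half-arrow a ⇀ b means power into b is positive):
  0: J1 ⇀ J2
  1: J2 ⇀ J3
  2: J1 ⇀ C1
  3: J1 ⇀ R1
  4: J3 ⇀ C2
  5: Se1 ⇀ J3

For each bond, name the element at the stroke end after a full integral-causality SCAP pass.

b0 stroke→J1
b1 stroke→J2
b2 stroke→J1
b3 stroke→R1
b4 stroke→J3
b5 stroke→J3

b5 stroke→J3  (Se1 fixes effort; stroke away)
b2 stroke→J1  (C1 outputs effort q/C1)
b4 stroke→J3  (C2 outputs effort q/C2)
b1 stroke→J2  (J3: last free bond brings flow in)
b0 stroke→J1  (J2 needs exactly one f-in)
b3 stroke→R1  (J1: last free bond brings flow in)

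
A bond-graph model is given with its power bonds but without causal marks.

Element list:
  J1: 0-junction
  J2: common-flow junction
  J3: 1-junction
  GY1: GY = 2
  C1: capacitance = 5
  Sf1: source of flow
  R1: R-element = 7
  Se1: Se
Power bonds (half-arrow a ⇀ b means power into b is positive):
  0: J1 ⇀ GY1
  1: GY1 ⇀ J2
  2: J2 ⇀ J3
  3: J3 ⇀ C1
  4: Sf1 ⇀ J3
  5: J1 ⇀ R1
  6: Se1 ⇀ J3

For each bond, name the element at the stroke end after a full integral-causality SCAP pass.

b0 stroke at J1
b1 stroke at J2
b2 stroke at J3
b3 stroke at J3
b4 stroke at Sf1
b5 stroke at R1
b6 stroke at J3

b4 stroke at Sf1  (source Sf1 imposes f)
b6 stroke at J3  (Se1 (Se) sets effort on bond)
b2 stroke at J3  (J3: bond 4 brought flow, rest push out)
b3 stroke at J3  (J3: bond 4 brought flow, rest push out)
b1 stroke at J2  (J2 flow already set via bond 2)
b0 stroke at J1  (GY1: gyrator matches bond 1)
b5 stroke at R1  (J1 effort already set via bond 0)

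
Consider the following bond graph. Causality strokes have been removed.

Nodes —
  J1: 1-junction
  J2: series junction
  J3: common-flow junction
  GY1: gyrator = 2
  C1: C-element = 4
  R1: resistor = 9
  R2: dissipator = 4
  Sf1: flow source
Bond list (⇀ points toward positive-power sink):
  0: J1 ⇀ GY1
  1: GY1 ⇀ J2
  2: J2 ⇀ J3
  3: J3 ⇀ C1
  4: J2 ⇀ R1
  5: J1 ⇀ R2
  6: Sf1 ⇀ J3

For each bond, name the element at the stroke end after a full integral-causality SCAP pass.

bond 0 stroke→J1
bond 1 stroke→J2
bond 2 stroke→J3
bond 3 stroke→J3
bond 4 stroke→J2
bond 5 stroke→R2
bond 6 stroke→Sf1

#6 →Sf1  (Sf1 fixes flow; stroke at Sf1)
#2 →J3  (J3 flow already set via bond 6)
#3 →J3  (J3: bond 6 brought flow, rest push out)
#1 →J2  (J2: bond 2 brought flow, rest push out)
#4 →J2  (common-f at J2 fixed by 2)
#0 →J1  (through GY1, causality inverts; strokes same side of GY1)
#5 →R2  (J1 needs exactly one f-in)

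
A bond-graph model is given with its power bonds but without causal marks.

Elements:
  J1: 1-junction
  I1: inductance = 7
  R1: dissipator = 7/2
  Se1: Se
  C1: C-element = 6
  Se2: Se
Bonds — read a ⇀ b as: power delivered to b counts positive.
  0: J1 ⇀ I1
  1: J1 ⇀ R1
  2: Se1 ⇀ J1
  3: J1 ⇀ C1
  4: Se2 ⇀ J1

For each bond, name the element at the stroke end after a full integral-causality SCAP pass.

b0 →I1
b1 →J1
b2 →J1
b3 →J1
b4 →J1

#2 →J1  (Se1 (Se) sets effort on bond)
#4 →J1  (Se2 fixes effort; stroke away)
#0 →I1  (I1: I, integral causality)
#1 →J1  (common-f at J1 fixed by 0)
#3 →J1  (J1: bond 0 brought flow, rest push out)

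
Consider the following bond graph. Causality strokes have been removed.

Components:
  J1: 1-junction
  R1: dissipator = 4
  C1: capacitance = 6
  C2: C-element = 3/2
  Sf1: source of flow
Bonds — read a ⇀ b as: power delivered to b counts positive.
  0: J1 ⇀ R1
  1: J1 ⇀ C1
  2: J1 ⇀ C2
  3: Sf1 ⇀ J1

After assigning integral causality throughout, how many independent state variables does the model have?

2  (C1, C2 all integral)

bond 3 |Sf1  (Sf1 (Sf) sets flow on bond)
bond 0 |J1  (J1: bond 3 brought flow, rest push out)
bond 1 |J1  (J1: bond 3 brought flow, rest push out)
bond 2 |J1  (1-jn J1 has f-setter on 3)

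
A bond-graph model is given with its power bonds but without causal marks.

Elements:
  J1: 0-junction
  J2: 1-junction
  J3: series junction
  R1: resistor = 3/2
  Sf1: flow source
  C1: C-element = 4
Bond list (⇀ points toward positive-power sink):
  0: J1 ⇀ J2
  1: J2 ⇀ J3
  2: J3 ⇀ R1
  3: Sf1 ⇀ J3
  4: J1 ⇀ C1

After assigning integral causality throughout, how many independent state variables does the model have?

#3 →Sf1  (Sf1 fixes flow; stroke at Sf1)
#1 →J3  (common-f at J3 fixed by 3)
#2 →J3  (J3 flow already set via bond 3)
#0 →J2  (J2: bond 1 brought flow, rest push out)
#4 →J1  (closing 0-jn rule on J1)

1  (C1 all integral)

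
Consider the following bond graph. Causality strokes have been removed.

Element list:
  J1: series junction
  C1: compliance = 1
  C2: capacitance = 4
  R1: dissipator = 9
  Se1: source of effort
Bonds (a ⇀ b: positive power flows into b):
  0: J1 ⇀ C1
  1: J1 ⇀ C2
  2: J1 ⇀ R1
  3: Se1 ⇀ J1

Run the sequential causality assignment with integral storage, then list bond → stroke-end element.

#3 →J1  (Se1: effort source, stroke at far end)
#0 →J1  (C1 outputs effort q/C1)
#1 →J1  (C2 integral (e out))
#2 →R1  (J1: last free bond brings flow in)

#0 →J1
#1 →J1
#2 →R1
#3 →J1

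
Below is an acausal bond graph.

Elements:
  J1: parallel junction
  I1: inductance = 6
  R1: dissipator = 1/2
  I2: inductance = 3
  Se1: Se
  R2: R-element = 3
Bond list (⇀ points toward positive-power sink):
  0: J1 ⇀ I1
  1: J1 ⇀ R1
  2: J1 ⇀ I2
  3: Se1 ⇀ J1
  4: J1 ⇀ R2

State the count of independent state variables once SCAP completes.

2  (I1, I2 all integral)

#3 stroke at J1  (Se1: effort source, stroke at far end)
#0 stroke at I1  (0-jn J1 has e-setter on 3)
#1 stroke at R1  (common-e at J1 fixed by 3)
#2 stroke at I2  (common-e at J1 fixed by 3)
#4 stroke at R2  (J1 effort already set via bond 3)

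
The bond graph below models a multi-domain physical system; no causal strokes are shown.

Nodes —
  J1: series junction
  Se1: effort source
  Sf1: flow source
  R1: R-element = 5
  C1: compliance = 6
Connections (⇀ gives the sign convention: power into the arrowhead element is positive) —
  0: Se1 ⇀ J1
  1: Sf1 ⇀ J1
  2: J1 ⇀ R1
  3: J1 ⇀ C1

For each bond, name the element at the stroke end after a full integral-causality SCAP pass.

b0 stroke at J1
b1 stroke at Sf1
b2 stroke at J1
b3 stroke at J1

#0 |J1  (Se1 (Se) sets effort on bond)
#1 |Sf1  (Sf1: flow source, stroke at near end)
#2 |J1  (common-f at J1 fixed by 1)
#3 |J1  (common-f at J1 fixed by 1)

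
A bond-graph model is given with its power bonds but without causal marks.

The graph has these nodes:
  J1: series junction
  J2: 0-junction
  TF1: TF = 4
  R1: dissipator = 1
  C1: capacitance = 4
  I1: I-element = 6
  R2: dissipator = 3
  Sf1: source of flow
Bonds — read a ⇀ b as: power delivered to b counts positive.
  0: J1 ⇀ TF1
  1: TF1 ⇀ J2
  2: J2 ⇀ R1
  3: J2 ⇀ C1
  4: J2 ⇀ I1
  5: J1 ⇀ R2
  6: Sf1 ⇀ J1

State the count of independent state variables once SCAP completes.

2  (C1, I1 all integral)

bond 6 stroke→Sf1  (source Sf1 imposes f)
bond 0 stroke→J1  (common-f at J1 fixed by 6)
bond 5 stroke→J1  (J1 flow already set via bond 6)
bond 1 stroke→TF1  (TF1: transformer flips bond 0)
bond 3 stroke→J2  (prefer integral on C1)
bond 2 stroke→R1  (J2 effort already set via bond 3)
bond 4 stroke→I1  (J2 effort already set via bond 3)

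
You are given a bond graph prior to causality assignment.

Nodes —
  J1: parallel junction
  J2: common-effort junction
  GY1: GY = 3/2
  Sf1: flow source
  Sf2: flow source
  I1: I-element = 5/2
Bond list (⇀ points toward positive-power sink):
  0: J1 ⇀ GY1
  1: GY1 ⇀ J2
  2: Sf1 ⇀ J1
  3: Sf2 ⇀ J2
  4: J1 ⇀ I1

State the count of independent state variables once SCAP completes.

b2 stroke at Sf1  (Sf1 fixes flow; stroke at Sf1)
b3 stroke at Sf2  (Sf2 fixes flow; stroke at Sf2)
b1 stroke at J2  (only one effort-in slot at J2)
b0 stroke at J1  (through GY1, causality inverts; strokes same side of GY1)
b4 stroke at I1  (0-jn J1 has e-setter on 0)

1  (I1 all integral)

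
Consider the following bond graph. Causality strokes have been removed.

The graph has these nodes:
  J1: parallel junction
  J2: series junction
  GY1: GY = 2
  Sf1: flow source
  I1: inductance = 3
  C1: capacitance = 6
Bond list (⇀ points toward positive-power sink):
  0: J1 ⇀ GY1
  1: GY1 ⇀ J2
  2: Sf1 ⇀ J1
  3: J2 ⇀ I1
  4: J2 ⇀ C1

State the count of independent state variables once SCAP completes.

β2 |Sf1  (Sf1: flow source, stroke at near end)
β0 |J1  (closing 0-jn rule on J1)
β1 |J2  (through GY1, causality inverts; strokes same side of GY1)
β3 |I1  (prefer integral on I1)
β4 |J2  (J2 flow already set via bond 3)

2  (C1, I1 all integral)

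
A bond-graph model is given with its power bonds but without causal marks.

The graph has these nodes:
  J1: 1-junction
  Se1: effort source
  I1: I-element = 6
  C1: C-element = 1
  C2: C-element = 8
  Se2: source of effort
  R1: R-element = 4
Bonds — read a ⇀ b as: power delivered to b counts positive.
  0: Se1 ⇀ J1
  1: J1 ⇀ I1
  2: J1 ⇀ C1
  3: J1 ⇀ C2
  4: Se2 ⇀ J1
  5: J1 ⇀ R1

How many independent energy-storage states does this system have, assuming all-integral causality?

3  (C1, C2, I1 all integral)

bond 0 |J1  (Se1 fixes effort; stroke away)
bond 4 |J1  (Se2: effort source, stroke at far end)
bond 1 |I1  (I1 integral (f out))
bond 2 |J1  (1-jn J1 has f-setter on 1)
bond 3 |J1  (1-jn J1 has f-setter on 1)
bond 5 |J1  (J1 flow already set via bond 1)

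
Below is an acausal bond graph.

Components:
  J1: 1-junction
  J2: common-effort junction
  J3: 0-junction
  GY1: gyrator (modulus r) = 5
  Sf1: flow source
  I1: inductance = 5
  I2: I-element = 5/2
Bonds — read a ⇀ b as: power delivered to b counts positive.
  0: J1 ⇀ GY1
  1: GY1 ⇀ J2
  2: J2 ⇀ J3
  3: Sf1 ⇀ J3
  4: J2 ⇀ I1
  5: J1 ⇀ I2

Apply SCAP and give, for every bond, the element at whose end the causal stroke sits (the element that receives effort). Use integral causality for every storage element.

#0 |J1
#1 |J2
#2 |J3
#3 |Sf1
#4 |I1
#5 |I2

b3 |Sf1  (Sf1 (Sf) sets flow on bond)
b2 |J3  (J3: last free bond brings effort in)
b4 |I1  (I1 integral (f out))
b1 |J2  (only one effort-in slot at J2)
b0 |J1  (GY1: gyrator matches bond 1)
b5 |I2  (closing 1-jn rule on J1)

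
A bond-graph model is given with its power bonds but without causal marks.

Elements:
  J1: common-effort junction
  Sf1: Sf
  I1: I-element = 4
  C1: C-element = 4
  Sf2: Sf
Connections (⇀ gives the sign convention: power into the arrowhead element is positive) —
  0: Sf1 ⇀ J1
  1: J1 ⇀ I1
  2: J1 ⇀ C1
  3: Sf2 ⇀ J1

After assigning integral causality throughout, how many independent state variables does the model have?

#0 stroke at Sf1  (Sf1 fixes flow; stroke at Sf1)
#3 stroke at Sf2  (source Sf2 imposes f)
#1 stroke at I1  (I1 outputs flow p/I1)
#2 stroke at J1  (J1: last free bond brings effort in)

2  (C1, I1 all integral)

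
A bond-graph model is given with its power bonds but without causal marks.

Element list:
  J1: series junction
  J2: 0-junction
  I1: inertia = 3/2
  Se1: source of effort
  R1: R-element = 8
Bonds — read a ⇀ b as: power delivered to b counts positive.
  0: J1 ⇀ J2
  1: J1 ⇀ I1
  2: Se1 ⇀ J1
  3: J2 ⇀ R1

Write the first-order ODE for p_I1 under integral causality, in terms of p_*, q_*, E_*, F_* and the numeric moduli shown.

dp_I1/dt = E_Se1 - 16*p_I1/3

#2 stroke at J1  (Se1 (Se) sets effort on bond)
#1 stroke at I1  (prefer integral on I1)
#0 stroke at J1  (1-jn J1 has f-setter on 1)
#3 stroke at J2  (J2: last free bond brings effort in)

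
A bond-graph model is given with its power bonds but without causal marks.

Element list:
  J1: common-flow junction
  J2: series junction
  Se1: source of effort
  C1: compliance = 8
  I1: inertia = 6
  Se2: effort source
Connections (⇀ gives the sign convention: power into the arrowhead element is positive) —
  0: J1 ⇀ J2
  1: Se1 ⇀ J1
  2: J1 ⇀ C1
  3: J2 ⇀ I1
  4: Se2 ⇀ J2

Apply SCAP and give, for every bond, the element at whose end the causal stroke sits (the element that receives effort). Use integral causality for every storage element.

bond 0 |J2
bond 1 |J1
bond 2 |J1
bond 3 |I1
bond 4 |J2

b1 stroke at J1  (Se1: effort source, stroke at far end)
b4 stroke at J2  (Se2: effort source, stroke at far end)
b2 stroke at J1  (C1 integral (e out))
b0 stroke at J2  (J1: last free bond brings flow in)
b3 stroke at I1  (J2: last free bond brings flow in)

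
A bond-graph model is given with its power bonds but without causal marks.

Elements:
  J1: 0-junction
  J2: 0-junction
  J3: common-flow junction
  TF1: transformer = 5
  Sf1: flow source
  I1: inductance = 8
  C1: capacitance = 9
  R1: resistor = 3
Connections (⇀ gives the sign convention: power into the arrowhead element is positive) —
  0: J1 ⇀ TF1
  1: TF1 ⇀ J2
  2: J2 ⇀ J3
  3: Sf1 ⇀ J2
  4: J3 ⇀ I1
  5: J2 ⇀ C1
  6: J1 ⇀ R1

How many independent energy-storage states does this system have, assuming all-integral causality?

#3 |Sf1  (source Sf1 imposes f)
#4 |I1  (I1: I, integral causality)
#2 |J3  (J3 flow already set via bond 4)
#5 |J2  (prefer integral on C1)
#1 |TF1  (J2: bond 5 brought effort, rest push out)
#0 |J1  (TF1 one-in-one-out from 1)
#6 |R1  (J1: bond 0 brought effort, rest push out)

2  (C1, I1 all integral)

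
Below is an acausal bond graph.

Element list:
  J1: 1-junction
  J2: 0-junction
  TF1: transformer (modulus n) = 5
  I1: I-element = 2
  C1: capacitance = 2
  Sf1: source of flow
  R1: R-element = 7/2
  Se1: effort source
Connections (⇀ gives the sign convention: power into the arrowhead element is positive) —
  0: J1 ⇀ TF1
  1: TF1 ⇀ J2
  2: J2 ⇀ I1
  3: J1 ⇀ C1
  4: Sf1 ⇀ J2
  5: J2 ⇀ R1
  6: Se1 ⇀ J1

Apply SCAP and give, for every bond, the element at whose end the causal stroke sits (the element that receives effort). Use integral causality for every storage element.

β4 stroke→Sf1  (Sf1 (Sf) sets flow on bond)
β6 stroke→J1  (Se1: effort source, stroke at far end)
β2 stroke→I1  (I1 integral (f out))
β3 stroke→J1  (prefer integral on C1)
β0 stroke→TF1  (J1 needs exactly one f-in)
β1 stroke→J2  (TF1 one-in-one-out from 0)
β5 stroke→R1  (J2 effort already set via bond 1)

b0 stroke at TF1
b1 stroke at J2
b2 stroke at I1
b3 stroke at J1
b4 stroke at Sf1
b5 stroke at R1
b6 stroke at J1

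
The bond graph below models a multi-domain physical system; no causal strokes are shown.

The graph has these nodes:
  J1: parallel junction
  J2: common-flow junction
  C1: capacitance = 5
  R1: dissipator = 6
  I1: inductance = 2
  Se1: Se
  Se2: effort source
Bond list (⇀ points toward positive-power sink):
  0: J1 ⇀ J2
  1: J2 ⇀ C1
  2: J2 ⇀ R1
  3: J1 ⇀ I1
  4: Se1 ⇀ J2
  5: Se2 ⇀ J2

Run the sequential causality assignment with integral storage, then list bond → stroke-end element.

#0 |J1
#1 |J2
#2 |J2
#3 |I1
#4 |J2
#5 |J2

bond 4 |J2  (source Se1 imposes e)
bond 5 |J2  (source Se2 imposes e)
bond 1 |J2  (C1 integral (e out))
bond 3 |I1  (I1 integral (f out))
bond 0 |J1  (only one effort-in slot at J1)
bond 2 |J2  (1-jn J2 has f-setter on 0)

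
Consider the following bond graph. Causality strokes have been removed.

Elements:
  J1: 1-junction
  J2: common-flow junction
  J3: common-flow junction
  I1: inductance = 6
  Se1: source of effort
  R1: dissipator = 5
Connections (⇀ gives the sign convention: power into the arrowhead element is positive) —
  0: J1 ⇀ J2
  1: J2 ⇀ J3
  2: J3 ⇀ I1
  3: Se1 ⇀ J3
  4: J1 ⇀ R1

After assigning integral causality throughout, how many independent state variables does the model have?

1  (I1 all integral)

#3 stroke→J3  (Se1 (Se) sets effort on bond)
#2 stroke→I1  (I1 integral (f out))
#1 stroke→J3  (J3 flow already set via bond 2)
#0 stroke→J2  (J2 flow already set via bond 1)
#4 stroke→J1  (common-f at J1 fixed by 0)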